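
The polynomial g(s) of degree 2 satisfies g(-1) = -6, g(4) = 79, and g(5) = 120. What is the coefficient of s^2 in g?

Write g(s) = as^2 + bs + c. Substituting each data point gives a linear system:
  a - b + c = -6
  16a + 4b + c = 79
  25a + 5b + c = 120
Solving the system yields a = 4, b = 5, c = -5.
So g(s) = 4s^2 + 5s - 5.
The leading coefficient is 4.

4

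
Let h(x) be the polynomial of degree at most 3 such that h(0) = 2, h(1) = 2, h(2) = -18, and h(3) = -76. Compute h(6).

Using the Lagrange interpolation formula with nodes 0, 1, 2, 3:
  L_0(x) = (x - 1)(x - 2)(x - 3) / -6
  L_1(x) = x(x - 2)(x - 3) / 2
  L_2(x) = x(x - 1)(x - 3) / -2
  L_3(x) = x(x - 1)(x - 2) / 6
Then h(x) = 2·L_0(x) + 2·L_1(x) - 18·L_2(x) - 76·L_3(x).
Expanding and collecting terms gives h(x) = -3x^3 - x^2 + 4x + 2.
Evaluating at x = 6: h(6) = -658.

-658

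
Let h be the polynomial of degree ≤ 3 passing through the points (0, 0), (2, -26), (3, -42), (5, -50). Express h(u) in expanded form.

Write h(u) = au^3 + bu^2 + cu + d. Substituting each data point gives a linear system:
  d = 0
  8a + 4b + 2c + d = -26
  27a + 9b + 3c + d = -42
  125a + 25b + 5c + d = -50
Solving the system yields a = 1, b = -6, c = -5, d = 0.
So h(u) = u^3 - 6u^2 - 5u.
Check: h(3) = -42. ✓

h(u) = u^3 - 6u^2 - 5u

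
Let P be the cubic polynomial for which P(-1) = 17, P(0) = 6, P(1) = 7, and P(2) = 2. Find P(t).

P(t) = -3t^3 + 6t^2 - 2t + 6

Using the Lagrange interpolation formula with nodes -1, 0, 1, 2:
  L_0(t) = t(t - 1)(t - 2) / -6
  L_1(t) = (t + 1)(t - 1)(t - 2) / 2
  L_2(t) = (t + 1)t(t - 2) / -2
  L_3(t) = (t + 1)t(t - 1) / 6
Then P(t) = 17·L_0(t) + 6·L_1(t) + 7·L_2(t) + 2·L_3(t).
Expanding and collecting terms gives P(t) = -3t^3 + 6t^2 - 2t + 6.
Check: P(1) = 7. ✓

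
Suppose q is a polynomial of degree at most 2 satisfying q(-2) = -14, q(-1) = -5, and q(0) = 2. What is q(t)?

Write q(t) = at^2 + bt + c. Substituting each data point gives a linear system:
  4a - 2b + c = -14
  a - b + c = -5
  c = 2
Solving the system yields a = -1, b = 6, c = 2.
So q(t) = -t^2 + 6t + 2.
Check: q(0) = 2. ✓

q(t) = -t^2 + 6t + 2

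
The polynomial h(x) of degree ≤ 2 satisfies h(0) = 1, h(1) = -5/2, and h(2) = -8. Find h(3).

Forward differences of the values at x = 0, 1, 2:
  h  : 1  -5/2  -8
  Δ  : -7/2  -11/2
  Δ^2: -2
The second differences are constant, confirming degree 2.
Interpolating (Newton forward form) and evaluating at x = 3 gives h(3) = -31/2.

-31/2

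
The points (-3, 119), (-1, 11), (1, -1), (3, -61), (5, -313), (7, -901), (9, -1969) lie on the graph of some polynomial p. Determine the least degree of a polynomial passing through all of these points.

3

Forward differences of the values at t = -3, -1, 1, 3, 5, 7, 9:
  p  : 119  11  -1  -61  -313  -901  -1969
  Δ  : -108  -12  -60  -252  -588  -1068
  Δ^2: 96  -48  -192  -336  -480
  Δ^3: -144  -144  -144  -144
  Δ^4: 0  0  0
  Δ^5: 0  0
  Δ^6: 0
The third differences are constant (-144) and nonzero, while all higher differences vanish, so the minimal degree is 3.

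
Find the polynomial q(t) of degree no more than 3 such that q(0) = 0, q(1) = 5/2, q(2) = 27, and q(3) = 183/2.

q(t) = 3t^3 + 2t^2 - (5/2)t

Write q(t) = at^3 + bt^2 + ct + d. Substituting each data point gives a linear system:
  d = 0
  a + b + c + d = 5/2
  8a + 4b + 2c + d = 27
  27a + 9b + 3c + d = 183/2
Solving the system yields a = 3, b = 2, c = -5/2, d = 0.
So q(t) = 3t^3 + 2t^2 - (5/2)t.
Check: q(2) = 27. ✓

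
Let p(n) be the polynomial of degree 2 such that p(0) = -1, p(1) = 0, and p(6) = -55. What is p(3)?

-10

Using the Lagrange interpolation formula with nodes 0, 1, 6:
  L_0(n) = (n - 1)(n - 6) / 6
  L_1(n) = n(n - 6) / -5
  L_2(n) = n(n - 1) / 30
Then p(n) = -1·L_0(n) + 0·L_1(n) - 55·L_2(n).
Expanding and collecting terms gives p(n) = -2n^2 + 3n - 1.
Evaluating at n = 3: p(3) = -10.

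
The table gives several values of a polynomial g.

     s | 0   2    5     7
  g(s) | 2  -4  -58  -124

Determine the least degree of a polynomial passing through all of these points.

Divided differences on the nodes 0, 2, 5, 7:
  order 0: 2  -4  -58  -124
  order 1: -3  -18  -33
  order 2: -3  -3
  order 3: 0
The order-2 divided differences are all -3 (nonzero) and every higher order vanishes, so the data lies on a polynomial of degree exactly 2.

2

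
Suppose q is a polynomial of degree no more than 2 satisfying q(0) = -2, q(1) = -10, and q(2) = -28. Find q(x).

q(x) = -5x^2 - 3x - 2

Write q(x) = ax^2 + bx + c. Substituting each data point gives a linear system:
  c = -2
  a + b + c = -10
  4a + 2b + c = -28
Solving the system yields a = -5, b = -3, c = -2.
So q(x) = -5x² - 3x - 2.
Check: q(1) = -10. ✓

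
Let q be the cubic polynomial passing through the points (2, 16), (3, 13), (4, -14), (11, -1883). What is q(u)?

Using the Lagrange interpolation formula with nodes 2, 3, 4, 11:
  L_0(u) = (u - 3)(u - 4)(u - 11) / -18
  L_1(u) = (u - 2)(u - 4)(u - 11) / 8
  L_2(u) = (u - 2)(u - 3)(u - 11) / -14
  L_3(u) = (u - 2)(u - 3)(u - 4) / 504
Then q(u) = 16·L_0(u) + 13·L_1(u) - 14·L_2(u) - 1883·L_3(u).
Expanding and collecting terms gives q(u) = -2u^3 + 6u^2 + 5u - 2.
Check: q(2) = 16. ✓

q(u) = -2u^3 + 6u^2 + 5u - 2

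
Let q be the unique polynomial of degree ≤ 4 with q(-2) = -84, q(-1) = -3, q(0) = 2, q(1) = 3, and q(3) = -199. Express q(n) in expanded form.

Write q(n) = an^4 + bn^3 + cn^2 + dn + e. Substituting each data point gives a linear system:
  16a - 8b + 4c - 2d + e = -84
  a - b + c - d + e = -3
  e = 2
  a + b + c + d + e = 3
  81a + 27b + 9c + 3d + e = -199
Solving the system yields a = -4, b = 4, c = 2, d = -1, e = 2.
So q(n) = -4n^4 + 4n^3 + 2n^2 - n + 2.
Check: q(0) = 2. ✓

q(n) = -4n^4 + 4n^3 + 2n^2 - n + 2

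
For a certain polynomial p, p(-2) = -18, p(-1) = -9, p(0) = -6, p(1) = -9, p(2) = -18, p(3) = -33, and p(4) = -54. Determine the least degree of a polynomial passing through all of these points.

Forward differences of the values at n = -2, -1, 0, 1, 2, 3, 4:
  p  : -18  -9  -6  -9  -18  -33  -54
  Δ  : 9  3  -3  -9  -15  -21
  Δ^2: -6  -6  -6  -6  -6
  Δ^3: 0  0  0  0
  Δ^4: 0  0  0
  Δ^5: 0  0
  Δ^6: 0
The second differences are constant (-6) and nonzero, while all higher differences vanish, so the minimal degree is 2.

2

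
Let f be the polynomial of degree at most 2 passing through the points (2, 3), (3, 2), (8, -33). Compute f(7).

Using the Lagrange interpolation formula with nodes 2, 3, 8:
  L_0(x) = (x - 3)(x - 8) / 6
  L_1(x) = (x - 2)(x - 8) / -5
  L_2(x) = (x - 2)(x - 3) / 30
Then f(x) = 3·L_0(x) + 2·L_1(x) - 33·L_2(x).
Expanding and collecting terms gives f(x) = -x^2 + 4x - 1.
Evaluating at x = 7: f(7) = -22.

-22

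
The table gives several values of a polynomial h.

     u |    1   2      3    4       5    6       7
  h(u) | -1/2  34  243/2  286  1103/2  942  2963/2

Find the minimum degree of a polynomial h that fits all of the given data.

Forward differences of the values at u = 1, 2, 3, 4, 5, 6, 7:
  h  : -1/2  34  243/2  286  1103/2  942  2963/2
  Δ  : 69/2  175/2  329/2  531/2  781/2  1079/2
  Δ^2: 53  77  101  125  149
  Δ^3: 24  24  24  24
  Δ^4: 0  0  0
  Δ^5: 0  0
  Δ^6: 0
The third differences are constant (24) and nonzero, while all higher differences vanish, so the minimal degree is 3.

3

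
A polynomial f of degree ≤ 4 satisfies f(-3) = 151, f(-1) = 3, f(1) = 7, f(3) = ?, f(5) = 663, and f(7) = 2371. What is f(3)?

On equispaced nodes a degree-4 polynomial has vanishing fifth forward difference, so
  - f(-3) + 5·f(-1) - 10·f(1) + 10·f(3) - 5·f(5) + f(7) = 0.
Substituting the known values and solving for f(3):
  10·f(3) = 1150
  f(3) = 115.

115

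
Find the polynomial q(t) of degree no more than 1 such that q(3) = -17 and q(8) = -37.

Using the Lagrange interpolation formula with nodes 3, 8:
  L_0(t) = (t - 8) / -5
  L_1(t) = (t - 3) / 5
Then q(t) = -17·L_0(t) - 37·L_1(t).
Expanding and collecting terms gives q(t) = -4t - 5.
Check: q(8) = -37. ✓

q(t) = -4t - 5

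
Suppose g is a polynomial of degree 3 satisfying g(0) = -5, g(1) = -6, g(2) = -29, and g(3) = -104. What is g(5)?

Using the Lagrange interpolation formula with nodes 0, 1, 2, 3:
  L_0(t) = (t - 1)(t - 2)(t - 3) / -6
  L_1(t) = t(t - 2)(t - 3) / 2
  L_2(t) = t(t - 1)(t - 3) / -2
  L_3(t) = t(t - 1)(t - 2) / 6
Then g(t) = -5·L_0(t) - 6·L_1(t) - 29·L_2(t) - 104·L_3(t).
Expanding and collecting terms gives g(t) = -5t^3 + 4t^2 - 5.
Evaluating at t = 5: g(5) = -530.

-530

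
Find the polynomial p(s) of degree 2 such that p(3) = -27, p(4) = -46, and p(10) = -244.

p(s) = -2s^2 - 5s + 6

Write p(s) = as^2 + bs + c. Substituting each data point gives a linear system:
  9a + 3b + c = -27
  16a + 4b + c = -46
  100a + 10b + c = -244
Solving the system yields a = -2, b = -5, c = 6.
So p(s) = -2s^2 - 5s + 6.
Check: p(4) = -46. ✓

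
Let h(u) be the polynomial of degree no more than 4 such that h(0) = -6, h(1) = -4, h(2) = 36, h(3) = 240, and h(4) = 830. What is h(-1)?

0

Using the Lagrange interpolation formula with nodes 0, 1, 2, 3, 4:
  L_0(u) = (u - 1)(u - 2)(u - 3)(u - 4) / 24
  L_1(u) = u(u - 2)(u - 3)(u - 4) / -6
  L_2(u) = u(u - 1)(u - 3)(u - 4) / 4
  L_3(u) = u(u - 1)(u - 2)(u - 4) / -6
  L_4(u) = u(u - 1)(u - 2)(u - 3) / 24
Then h(u) = -6·L_0(u) - 4·L_1(u) + 36·L_2(u) + 240·L_3(u) + 830·L_4(u).
Expanding and collecting terms gives h(u) = 4u⁴ - 3u³ + u - 6.
Evaluating at u = -1: h(-1) = 0.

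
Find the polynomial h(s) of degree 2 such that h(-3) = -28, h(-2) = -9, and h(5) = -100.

h(s) = -4s^2 - s + 5

Write h(s) = as^2 + bs + c. Substituting each data point gives a linear system:
  9a - 3b + c = -28
  4a - 2b + c = -9
  25a + 5b + c = -100
Solving the system yields a = -4, b = -1, c = 5.
So h(s) = -4s^2 - s + 5.
Check: h(5) = -100. ✓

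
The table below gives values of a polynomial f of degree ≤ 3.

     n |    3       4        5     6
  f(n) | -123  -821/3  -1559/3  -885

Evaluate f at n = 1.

-35/3

Write f(n) = an^3 + bn^2 + cn + d. Substituting each data point gives a linear system:
  27a + 9b + 3c + d = -123
  64a + 16b + 4c + d = -821/3
  125a + 25b + 5c + d = -1559/3
  216a + 36b + 6c + d = -885
Solving the system yields a = -4, b = 1/3, c = -5, d = -3.
So f(n) = -4n^3 + (1/3)n^2 - 5n - 3.
Then f(1) = -35/3.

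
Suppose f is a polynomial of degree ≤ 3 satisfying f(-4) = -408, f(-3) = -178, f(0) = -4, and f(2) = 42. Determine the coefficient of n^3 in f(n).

6

Write f(n) = an^3 + bn^2 + cn + d. Substituting each data point gives a linear system:
  -64a + 16b - 4c + d = -408
  -27a + 9b - 3c + d = -178
  d = -4
  8a + 4b + 2c + d = 42
Solving the system yields a = 6, b = -1, c = 1, d = -4.
So f(n) = 6n³ - n² + n - 4.
The leading coefficient is 6.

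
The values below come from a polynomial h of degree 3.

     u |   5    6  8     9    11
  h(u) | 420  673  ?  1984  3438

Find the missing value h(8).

The 4 known points determine the degree-3 polynomial uniquely.
Write h(u) = au^3 + bu^2 + cu + d. Substituting each data point gives a linear system:
  125a + 25b + 5c + d = 420
  216a + 36b + 6c + d = 673
  729a + 81b + 9c + d = 1984
  1331a + 121b + 11c + d = 3438
Solving the system yields a = 2, b = 6, c = 5, d = -5.
So h(u) = 2u^3 + 6u^2 + 5u - 5.
Then h(8) = 1443.

1443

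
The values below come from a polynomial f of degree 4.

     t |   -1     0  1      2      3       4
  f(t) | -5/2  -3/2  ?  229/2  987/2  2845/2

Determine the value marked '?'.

On equispaced nodes a degree-4 polynomial has vanishing fifth forward difference, so
  - f(-1) + 5·f(0) - 10·f(1) + 10·f(2) - 5·f(3) + f(4) = 0.
Substituting the known values and solving for f(1):
  -10·f(1) = -95
  f(1) = 19/2.

19/2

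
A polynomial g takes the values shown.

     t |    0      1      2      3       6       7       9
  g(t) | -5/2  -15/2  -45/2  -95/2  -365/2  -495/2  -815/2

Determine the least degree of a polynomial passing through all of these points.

2

Divided differences on the nodes 0, 1, 2, 3, 6, 7, 9:
  order 0: -5/2  -15/2  -45/2  -95/2  -365/2  -495/2  -815/2
  order 1: -5  -15  -25  -45  -65  -80
  order 2: -5  -5  -5  -5  -5
  order 3: 0  0  0  0
  order 4: 0  0  0
  order 5: 0  0
  order 6: 0
The order-2 divided differences are all -5 (nonzero) and every higher order vanishes, so the data lies on a polynomial of degree exactly 2.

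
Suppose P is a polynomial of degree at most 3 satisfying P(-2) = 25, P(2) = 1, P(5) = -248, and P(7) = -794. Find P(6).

-471

Write P(x) = ax^3 + bx^2 + cx + d. Substituting each data point gives a linear system:
  -8a + 4b - 2c + d = 25
  8a + 4b + 2c + d = 1
  125a + 25b + 5c + d = -248
  343a + 49b + 7c + d = -794
Solving the system yields a = -3, b = 4, c = 6, d = -3.
So P(x) = -3x^3 + 4x^2 + 6x - 3.
Then P(6) = -471.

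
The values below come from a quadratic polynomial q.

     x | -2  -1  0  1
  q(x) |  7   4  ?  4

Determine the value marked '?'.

3

On equispaced nodes a degree-2 polynomial has vanishing third forward difference, so
  - q(-2) + 3·q(-1) - 3·q(0) + q(1) = 0.
Substituting the known values and solving for q(0):
  -3·q(0) = -9
  q(0) = 3.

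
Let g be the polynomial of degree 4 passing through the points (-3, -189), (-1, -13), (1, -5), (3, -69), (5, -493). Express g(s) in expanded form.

Write g(s) = as^4 + bs^3 + cs^2 + ds + e. Substituting each data point gives a linear system:
  81a - 27b + 9c - 3d + e = -189
  a - b + c - d + e = -13
  a + b + c + d + e = -5
  81a + 27b + 9c + 3d + e = -69
  625a + 125b + 25c + 5d + e = -493
Solving the system yields a = -1, b = 2, c = -5, d = 2, e = -3.
So g(s) = -s^4 + 2s^3 - 5s^2 + 2s - 3.
Check: g(5) = -493. ✓

g(s) = -s^4 + 2s^3 - 5s^2 + 2s - 3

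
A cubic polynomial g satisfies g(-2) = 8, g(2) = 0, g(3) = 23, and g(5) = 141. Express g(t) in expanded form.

Write g(t) = at^3 + bt^2 + ct + d. Substituting each data point gives a linear system:
  -8a + 4b - 2c + d = 8
  8a + 4b + 2c + d = 0
  27a + 9b + 3c + d = 23
  125a + 25b + 5c + d = 141
Solving the system yields a = 1, b = 2, c = -6, d = -4.
So g(t) = t^3 + 2t^2 - 6t - 4.
Check: g(2) = 0. ✓

g(t) = t^3 + 2t^2 - 6t - 4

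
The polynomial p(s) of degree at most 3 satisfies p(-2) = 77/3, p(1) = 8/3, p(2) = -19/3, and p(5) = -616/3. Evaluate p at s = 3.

Using the Lagrange interpolation formula with nodes -2, 1, 2, 5:
  L_0(s) = (s - 1)(s - 2)(s - 5) / -84
  L_1(s) = (s + 2)(s - 2)(s - 5) / 12
  L_2(s) = (s + 2)(s - 1)(s - 5) / -12
  L_3(s) = (s + 2)(s - 1)(s - 2) / 84
Then p(s) = 77/3·L_0(s) + 8/3·L_1(s) - 19/3·L_2(s) - 616/3·L_3(s).
Expanding and collecting terms gives p(s) = -2s^3 + (5/3)s^2 + 3.
Evaluating at s = 3: p(3) = -36.

-36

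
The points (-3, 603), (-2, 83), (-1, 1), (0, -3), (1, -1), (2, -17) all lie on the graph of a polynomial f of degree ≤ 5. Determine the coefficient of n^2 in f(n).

1

Write f(n) = an^5 + bn^4 + cn^3 + dn^2 + en + k. Substituting each data point gives a linear system:
  -243a + 81b - 27c + 9d - 3e + k = 603
  -32a + 16b - 8c + 4d - 2e + k = 83
  -a + b - c + d - e + k = 1
  k = -3
  a + b + c + d + e + k = -1
  32a + 16b + 8c + 4d + 2e + k = -17
Solving the system yields a = -2, b = 2, c = 2, d = 1, e = -1, k = -3.
So f(n) = -2n⁵ + 2n⁴ + 2n³ + n² - n - 3.
The coefficient of n^2 is 1.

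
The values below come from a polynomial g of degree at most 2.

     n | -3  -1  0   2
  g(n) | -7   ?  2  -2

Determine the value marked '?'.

1

The 3 known points determine the degree-2 polynomial uniquely.
Write g(n) = an^2 + bn + c. Substituting each data point gives a linear system:
  9a - 3b + c = -7
  c = 2
  4a + 2b + c = -2
Solving the system yields a = -1, b = 0, c = 2.
So g(n) = -n^2 + 2.
Then g(-1) = 1.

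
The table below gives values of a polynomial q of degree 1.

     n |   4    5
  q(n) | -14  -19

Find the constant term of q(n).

6

Write q(n) = an + b. Substituting each data point gives a linear system:
  4a + b = -14
  5a + b = -19
Solving the system yields a = -5, b = 6.
So q(n) = -5n + 6.
The constant term is 6.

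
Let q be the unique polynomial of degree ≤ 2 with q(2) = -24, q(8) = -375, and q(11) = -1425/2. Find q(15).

-2661/2

Write q(t) = at^2 + bt + c. Substituting each data point gives a linear system:
  4a + 2b + c = -24
  64a + 8b + c = -375
  121a + 11b + c = -1425/2
Solving the system yields a = -6, b = 3/2, c = -3.
So q(t) = -6t^2 + (3/2)t - 3.
Then q(15) = -2661/2.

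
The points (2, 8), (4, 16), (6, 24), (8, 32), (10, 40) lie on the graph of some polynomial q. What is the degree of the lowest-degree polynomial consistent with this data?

1

Forward differences of the values at n = 2, 4, 6, 8, 10:
  q  : 8  16  24  32  40
  Δ  : 8  8  8  8
  Δ^2: 0  0  0
  Δ^3: 0  0
  Δ^4: 0
The first differences are constant (8) and nonzero, while all higher differences vanish, so the minimal degree is 1.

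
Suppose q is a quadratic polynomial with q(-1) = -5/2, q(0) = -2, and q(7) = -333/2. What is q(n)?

Write q(n) = an^2 + bn + c. Substituting each data point gives a linear system:
  a - b + c = -5/2
  c = -2
  49a + 7b + c = -333/2
Solving the system yields a = -3, b = -5/2, c = -2.
So q(n) = -3n^2 - (5/2)n - 2.
Check: q(7) = -333/2. ✓

q(n) = -3n^2 - (5/2)n - 2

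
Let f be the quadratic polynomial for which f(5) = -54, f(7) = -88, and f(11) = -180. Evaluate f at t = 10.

-154

Using the Lagrange interpolation formula with nodes 5, 7, 11:
  L_0(t) = (t - 7)(t - 11) / 12
  L_1(t) = (t - 5)(t - 11) / -8
  L_2(t) = (t - 5)(t - 7) / 24
Then f(t) = -54·L_0(t) - 88·L_1(t) - 180·L_2(t).
Expanding and collecting terms gives f(t) = -t^2 - 5t - 4.
Evaluating at t = 10: f(10) = -154.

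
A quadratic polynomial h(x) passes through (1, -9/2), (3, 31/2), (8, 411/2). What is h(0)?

Write h(x) = ax^2 + bx + c. Substituting each data point gives a linear system:
  a + b + c = -9/2
  9a + 3b + c = 31/2
  64a + 8b + c = 411/2
Solving the system yields a = 4, b = -6, c = -5/2.
So h(x) = 4x² - 6x - 5/2.
Then h(0) = -5/2.

-5/2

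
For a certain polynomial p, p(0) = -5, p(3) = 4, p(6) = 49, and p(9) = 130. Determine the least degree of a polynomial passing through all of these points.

2

Forward differences of the values at s = 0, 3, 6, 9:
  p  : -5  4  49  130
  Δ  : 9  45  81
  Δ^2: 36  36
  Δ^3: 0
The second differences are constant (36) and nonzero, while all higher differences vanish, so the minimal degree is 2.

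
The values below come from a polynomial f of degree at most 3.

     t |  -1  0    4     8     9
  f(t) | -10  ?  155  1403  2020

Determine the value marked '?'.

The 4 known points determine the degree-3 polynomial uniquely.
Write f(t) = at^3 + bt^2 + ct + d. Substituting each data point gives a linear system:
  -a + b - c + d = -10
  64a + 16b + 4c + d = 155
  512a + 64b + 8c + d = 1403
  729a + 81b + 9c + d = 2020
Solving the system yields a = 3, b = -2, c = 0, d = -5.
So f(t) = 3t^3 - 2t^2 - 5.
Then f(0) = -5.

-5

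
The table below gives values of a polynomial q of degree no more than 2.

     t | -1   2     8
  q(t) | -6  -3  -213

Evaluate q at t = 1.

4

Write q(t) = at^2 + bt + c. Substituting each data point gives a linear system:
  a - b + c = -6
  4a + 2b + c = -3
  64a + 8b + c = -213
Solving the system yields a = -4, b = 5, c = 3.
So q(t) = -4t^2 + 5t + 3.
Then q(1) = 4.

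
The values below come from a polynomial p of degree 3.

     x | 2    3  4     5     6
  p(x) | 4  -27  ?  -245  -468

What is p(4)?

On equispaced nodes a degree-3 polynomial has vanishing fourth forward difference, so
  p(2) - 4·p(3) + 6·p(4) - 4·p(5) + p(6) = 0.
Substituting the known values and solving for p(4):
  6·p(4) = -624
  p(4) = -104.

-104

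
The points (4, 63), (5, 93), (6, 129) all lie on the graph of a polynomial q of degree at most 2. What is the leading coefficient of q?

Write q(s) = as^2 + bs + c. Substituting each data point gives a linear system:
  16a + 4b + c = 63
  25a + 5b + c = 93
  36a + 6b + c = 129
Solving the system yields a = 3, b = 3, c = 3.
So q(s) = 3s^2 + 3s + 3.
The leading coefficient is 3.

3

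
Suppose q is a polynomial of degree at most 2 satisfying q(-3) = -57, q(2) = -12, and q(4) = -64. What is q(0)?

0

Write q(t) = at^2 + bt + c. Substituting each data point gives a linear system:
  9a - 3b + c = -57
  4a + 2b + c = -12
  16a + 4b + c = -64
Solving the system yields a = -5, b = 4, c = 0.
So q(t) = -5t² + 4t.
Then q(0) = 0.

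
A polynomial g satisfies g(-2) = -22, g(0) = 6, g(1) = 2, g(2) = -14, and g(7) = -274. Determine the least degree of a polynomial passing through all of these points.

2

Divided differences on the nodes -2, 0, 1, 2, 7:
  order 0: -22  6  2  -14  -274
  order 1: 14  -4  -16  -52
  order 2: -6  -6  -6
  order 3: 0  0
  order 4: 0
The order-2 divided differences are all -6 (nonzero) and every higher order vanishes, so the data lies on a polynomial of degree exactly 2.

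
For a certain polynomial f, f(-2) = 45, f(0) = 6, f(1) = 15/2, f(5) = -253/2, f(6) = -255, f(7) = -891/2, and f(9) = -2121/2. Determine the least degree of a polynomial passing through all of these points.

Divided differences on the nodes -2, 0, 1, 5, 6, 7, 9:
  order 0: 45  6  15/2  -253/2  -255  -891/2  -2121/2
  order 1: -39/2  3/2  -67/2  -257/2  -381/2  -615/2
  order 2: 7  -7  -19  -31  -39
  order 3: -2  -2  -2  -2
  order 4: 0  0  0
  order 5: 0  0
  order 6: 0
The order-3 divided differences are all -2 (nonzero) and every higher order vanishes, so the data lies on a polynomial of degree exactly 3.

3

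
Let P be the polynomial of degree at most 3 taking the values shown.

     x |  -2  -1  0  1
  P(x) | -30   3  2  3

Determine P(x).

P(x) = 6x^3 + x^2 - 6x + 2

Using the Lagrange interpolation formula with nodes -2, -1, 0, 1:
  L_0(x) = (x + 1)x(x - 1) / -6
  L_1(x) = (x + 2)x(x - 1) / 2
  L_2(x) = (x + 2)(x + 1)(x - 1) / -2
  L_3(x) = (x + 2)(x + 1)x / 6
Then P(x) = -30·L_0(x) + 3·L_1(x) + 2·L_2(x) + 3·L_3(x).
Expanding and collecting terms gives P(x) = 6x³ + x² - 6x + 2.
Check: P(-1) = 3. ✓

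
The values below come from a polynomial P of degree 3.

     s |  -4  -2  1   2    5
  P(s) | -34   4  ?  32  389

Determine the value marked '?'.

The 4 known points determine the degree-3 polynomial uniquely.
Write P(s) = as^3 + bs^2 + cs + d. Substituting each data point gives a linear system:
  -64a + 16b - 4c + d = -34
  -8a + 4b - 2c + d = 4
  8a + 4b + 2c + d = 32
  125a + 25b + 5c + d = 389
Solving the system yields a = 2, b = 6, c = -1, d = -6.
So P(s) = 2s^3 + 6s^2 - s - 6.
Then P(1) = 1.

1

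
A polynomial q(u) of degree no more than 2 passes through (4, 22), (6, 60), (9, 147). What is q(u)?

Write q(u) = au^2 + bu + c. Substituting each data point gives a linear system:
  16a + 4b + c = 22
  36a + 6b + c = 60
  81a + 9b + c = 147
Solving the system yields a = 2, b = -1, c = -6.
So q(u) = 2u^2 - u - 6.
Check: q(6) = 60. ✓

q(u) = 2u^2 - u - 6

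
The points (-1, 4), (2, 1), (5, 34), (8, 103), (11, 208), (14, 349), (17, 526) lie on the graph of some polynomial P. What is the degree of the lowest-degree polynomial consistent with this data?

Forward differences of the values at u = -1, 2, 5, 8, 11, 14, 17:
  P  : 4  1  34  103  208  349  526
  Δ  : -3  33  69  105  141  177
  Δ^2: 36  36  36  36  36
  Δ^3: 0  0  0  0
  Δ^4: 0  0  0
  Δ^5: 0  0
  Δ^6: 0
The second differences are constant (36) and nonzero, while all higher differences vanish, so the minimal degree is 2.

2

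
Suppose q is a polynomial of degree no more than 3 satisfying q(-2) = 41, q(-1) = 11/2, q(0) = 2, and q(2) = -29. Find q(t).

Using the Lagrange interpolation formula with nodes -2, -1, 0, 2:
  L_0(t) = (t + 1)t(t - 2) / -8
  L_1(t) = (t + 2)t(t - 2) / 3
  L_2(t) = (t + 2)(t + 1)(t - 2) / -4
  L_3(t) = (t + 2)(t + 1)t / 24
Then q(t) = 41·L_0(t) + 11/2·L_1(t) + 2·L_2(t) - 29·L_3(t).
Expanding and collecting terms gives q(t) = -5t^3 + t^2 + (5/2)t + 2.
Check: q(-1) = 11/2. ✓

q(t) = -5t^3 + t^2 + (5/2)t + 2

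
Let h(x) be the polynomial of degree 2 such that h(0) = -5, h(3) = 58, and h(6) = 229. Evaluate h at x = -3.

Using the Lagrange interpolation formula with nodes 0, 3, 6:
  L_0(x) = (x - 3)(x - 6) / 18
  L_1(x) = x(x - 6) / -9
  L_2(x) = x(x - 3) / 18
Then h(x) = -5·L_0(x) + 58·L_1(x) + 229·L_2(x).
Expanding and collecting terms gives h(x) = 6x² + 3x - 5.
Evaluating at x = -3: h(-3) = 40.

40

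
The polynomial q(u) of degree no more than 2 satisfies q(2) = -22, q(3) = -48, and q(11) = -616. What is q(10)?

Write q(u) = au^2 + bu + c. Substituting each data point gives a linear system:
  4a + 2b + c = -22
  9a + 3b + c = -48
  121a + 11b + c = -616
Solving the system yields a = -5, b = -1, c = 0.
So q(u) = -5u^2 - u.
Then q(10) = -510.

-510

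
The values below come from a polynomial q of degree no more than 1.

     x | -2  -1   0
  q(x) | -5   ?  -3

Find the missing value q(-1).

The 2 known points determine the degree-1 polynomial uniquely.
Write q(x) = ax + b. Substituting each data point gives a linear system:
  -2a + b = -5
  b = -3
Solving the system yields a = 1, b = -3.
So q(x) = x - 3.
Then q(-1) = -4.

-4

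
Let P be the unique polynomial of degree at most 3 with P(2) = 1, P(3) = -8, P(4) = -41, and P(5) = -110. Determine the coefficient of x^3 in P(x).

Write P(x) = ax^3 + bx^2 + cx + d. Substituting each data point gives a linear system:
  8a + 4b + 2c + d = 1
  27a + 9b + 3c + d = -8
  64a + 16b + 4c + d = -41
  125a + 25b + 5c + d = -110
Solving the system yields a = -2, b = 6, c = -1, d = -5.
So P(x) = -2x^3 + 6x^2 - x - 5.
The leading coefficient is -2.

-2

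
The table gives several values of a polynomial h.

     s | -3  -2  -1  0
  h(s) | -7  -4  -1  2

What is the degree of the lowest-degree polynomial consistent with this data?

1

Forward differences of the values at s = -3, -2, -1, 0:
  h  : -7  -4  -1  2
  Δ  : 3  3  3
  Δ^2: 0  0
  Δ^3: 0
The first differences are constant (3) and nonzero, while all higher differences vanish, so the minimal degree is 1.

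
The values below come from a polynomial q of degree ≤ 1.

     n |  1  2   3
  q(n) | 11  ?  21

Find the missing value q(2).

16

The 2 known points determine the degree-1 polynomial uniquely.
Write q(n) = an + b. Substituting each data point gives a linear system:
  a + b = 11
  3a + b = 21
Solving the system yields a = 5, b = 6.
So q(n) = 5n + 6.
Then q(2) = 16.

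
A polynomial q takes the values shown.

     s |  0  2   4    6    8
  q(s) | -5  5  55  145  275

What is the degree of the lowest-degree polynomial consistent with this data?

Forward differences of the values at s = 0, 2, 4, 6, 8:
  q  : -5  5  55  145  275
  Δ  : 10  50  90  130
  Δ^2: 40  40  40
  Δ^3: 0  0
  Δ^4: 0
The second differences are constant (40) and nonzero, while all higher differences vanish, so the minimal degree is 2.

2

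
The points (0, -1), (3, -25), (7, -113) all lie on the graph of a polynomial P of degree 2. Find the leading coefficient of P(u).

-2

Write P(u) = au^2 + bu + c. Substituting each data point gives a linear system:
  c = -1
  9a + 3b + c = -25
  49a + 7b + c = -113
Solving the system yields a = -2, b = -2, c = -1.
So P(u) = -2u^2 - 2u - 1.
The leading coefficient is -2.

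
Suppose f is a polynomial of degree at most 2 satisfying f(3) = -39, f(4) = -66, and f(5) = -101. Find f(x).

f(x) = -4x^2 + x - 6

Write f(x) = ax^2 + bx + c. Substituting each data point gives a linear system:
  9a + 3b + c = -39
  16a + 4b + c = -66
  25a + 5b + c = -101
Solving the system yields a = -4, b = 1, c = -6.
So f(x) = -4x² + x - 6.
Check: f(3) = -39. ✓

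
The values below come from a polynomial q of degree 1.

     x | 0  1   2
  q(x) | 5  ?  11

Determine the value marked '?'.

The 2 known points determine the degree-1 polynomial uniquely.
Write q(x) = ax + b. Substituting each data point gives a linear system:
  b = 5
  2a + b = 11
Solving the system yields a = 3, b = 5.
So q(x) = 3x + 5.
Then q(1) = 8.

8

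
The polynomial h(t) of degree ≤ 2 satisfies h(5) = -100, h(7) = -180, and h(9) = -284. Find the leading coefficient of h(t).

Write h(t) = at^2 + bt + c. Substituting each data point gives a linear system:
  25a + 5b + c = -100
  49a + 7b + c = -180
  81a + 9b + c = -284
Solving the system yields a = -3, b = -4, c = -5.
So h(t) = -3t² - 4t - 5.
The leading coefficient is -3.

-3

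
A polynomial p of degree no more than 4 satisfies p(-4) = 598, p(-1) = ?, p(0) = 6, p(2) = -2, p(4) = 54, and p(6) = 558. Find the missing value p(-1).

The 5 known points determine the degree-4 polynomial uniquely.
Write p(u) = au^4 + bu^3 + cu^2 + du + e. Substituting each data point gives a linear system:
  256a - 64b + 16c - 4d + e = 598
  e = 6
  16a + 8b + 4c + 2d + e = -2
  256a + 64b + 16c + 4d + e = 54
  1296a + 216b + 36c + 6d + e = 558
Solving the system yields a = 1, b = -4, c = 4, d = -4, e = 6.
So p(u) = u^4 - 4u^3 + 4u^2 - 4u + 6.
Then p(-1) = 19.

19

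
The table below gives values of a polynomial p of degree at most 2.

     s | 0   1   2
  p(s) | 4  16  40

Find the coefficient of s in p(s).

Write p(s) = as^2 + bs + c. Substituting each data point gives a linear system:
  c = 4
  a + b + c = 16
  4a + 2b + c = 40
Solving the system yields a = 6, b = 6, c = 4.
So p(s) = 6s^2 + 6s + 4.
The coefficient of s is 6.

6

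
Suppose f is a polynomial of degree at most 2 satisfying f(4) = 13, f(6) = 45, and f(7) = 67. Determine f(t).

Using the Lagrange interpolation formula with nodes 4, 6, 7:
  L_0(t) = (t - 6)(t - 7) / 6
  L_1(t) = (t - 4)(t - 7) / -2
  L_2(t) = (t - 4)(t - 6) / 3
Then f(t) = 13·L_0(t) + 45·L_1(t) + 67·L_2(t).
Expanding and collecting terms gives f(t) = 2t^2 - 4t - 3.
Check: f(4) = 13. ✓

f(t) = 2t^2 - 4t - 3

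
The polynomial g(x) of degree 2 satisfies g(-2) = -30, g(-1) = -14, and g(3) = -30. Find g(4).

-54

Write g(x) = ax^2 + bx + c. Substituting each data point gives a linear system:
  4a - 2b + c = -30
  a - b + c = -14
  9a + 3b + c = -30
Solving the system yields a = -4, b = 4, c = -6.
So g(x) = -4x^2 + 4x - 6.
Then g(4) = -54.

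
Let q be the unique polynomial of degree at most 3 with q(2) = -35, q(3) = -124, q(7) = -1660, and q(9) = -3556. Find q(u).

q(u) = -5u^3 + u^2 + u - 1

Write q(u) = au^3 + bu^2 + cu + d. Substituting each data point gives a linear system:
  8a + 4b + 2c + d = -35
  27a + 9b + 3c + d = -124
  343a + 49b + 7c + d = -1660
  729a + 81b + 9c + d = -3556
Solving the system yields a = -5, b = 1, c = 1, d = -1.
So q(u) = -5u³ + u² + u - 1.
Check: q(9) = -3556. ✓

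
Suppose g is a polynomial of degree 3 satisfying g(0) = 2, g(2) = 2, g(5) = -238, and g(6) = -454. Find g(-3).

Using the Lagrange interpolation formula with nodes 0, 2, 5, 6:
  L_0(x) = (x - 2)(x - 5)(x - 6) / -60
  L_1(x) = x(x - 5)(x - 6) / 24
  L_2(x) = x(x - 2)(x - 6) / -15
  L_3(x) = x(x - 2)(x - 5) / 24
Then g(x) = 2·L_0(x) + 2·L_1(x) - 238·L_2(x) - 454·L_3(x).
Expanding and collecting terms gives g(x) = -3x^3 + 5x^2 + 2x + 2.
Evaluating at x = -3: g(-3) = 122.

122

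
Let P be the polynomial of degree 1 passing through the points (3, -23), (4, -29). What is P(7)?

-47

Write P(n) = an + b. Substituting each data point gives a linear system:
  3a + b = -23
  4a + b = -29
Solving the system yields a = -6, b = -5.
So P(n) = -6n - 5.
Then P(7) = -47.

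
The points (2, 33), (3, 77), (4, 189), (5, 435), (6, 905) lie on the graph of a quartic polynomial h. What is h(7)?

1713

Using the Lagrange interpolation formula with nodes 2, 3, 4, 5, 6:
  L_0(u) = (u - 3)(u - 4)(u - 5)(u - 6) / 24
  L_1(u) = (u - 2)(u - 4)(u - 5)(u - 6) / -6
  L_2(u) = (u - 2)(u - 3)(u - 5)(u - 6) / 4
  L_3(u) = (u - 2)(u - 3)(u - 4)(u - 6) / -6
  L_4(u) = (u - 2)(u - 3)(u - 4)(u - 5) / 24
Then h(u) = 33·L_0(u) + 77·L_1(u) + 189·L_2(u) + 435·L_3(u) + 905·L_4(u).
Expanding and collecting terms gives h(u) = u^4 - 3u^3 + 6u^2 + 6u + 5.
Evaluating at u = 7: h(7) = 1713.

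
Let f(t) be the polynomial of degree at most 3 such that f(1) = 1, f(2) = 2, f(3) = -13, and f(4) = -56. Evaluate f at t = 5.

Using the Lagrange interpolation formula with nodes 1, 2, 3, 4:
  L_0(t) = (t - 2)(t - 3)(t - 4) / -6
  L_1(t) = (t - 1)(t - 3)(t - 4) / 2
  L_2(t) = (t - 1)(t - 2)(t - 4) / -2
  L_3(t) = (t - 1)(t - 2)(t - 3) / 6
Then f(t) = 1·L_0(t) + 2·L_1(t) - 13·L_2(t) - 56·L_3(t).
Expanding and collecting terms gives f(t) = -2t^3 + 4t^2 + 3t - 4.
Evaluating at t = 5: f(5) = -139.

-139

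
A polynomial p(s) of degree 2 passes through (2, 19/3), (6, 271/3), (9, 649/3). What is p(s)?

p(s) = 3s^2 - 3s + 1/3

Using the Lagrange interpolation formula with nodes 2, 6, 9:
  L_0(s) = (s - 6)(s - 9) / 28
  L_1(s) = (s - 2)(s - 9) / -12
  L_2(s) = (s - 2)(s - 6) / 21
Then p(s) = 19/3·L_0(s) + 271/3·L_1(s) + 649/3·L_2(s).
Expanding and collecting terms gives p(s) = 3s² - 3s + 1/3.
Check: p(6) = 271/3. ✓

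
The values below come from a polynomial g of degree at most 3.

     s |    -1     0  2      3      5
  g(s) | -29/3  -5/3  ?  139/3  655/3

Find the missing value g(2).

The 4 known points determine the degree-3 polynomial uniquely.
Write g(s) = as^3 + bs^2 + cs + d. Substituting each data point gives a linear system:
  -a + b - c + d = -29/3
  d = -5/3
  27a + 9b + 3c + d = 139/3
  125a + 25b + 5c + d = 655/3
Solving the system yields a = 2, b = -2, c = 4, d = -5/3.
So g(s) = 2s^3 - 2s^2 + 4s - 5/3.
Then g(2) = 43/3.

43/3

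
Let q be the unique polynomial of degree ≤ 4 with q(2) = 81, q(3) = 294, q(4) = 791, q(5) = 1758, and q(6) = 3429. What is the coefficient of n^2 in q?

5

Write q(n) = an^4 + bn^3 + cn^2 + dn + e. Substituting each data point gives a linear system:
  16a + 8b + 4c + 2d + e = 81
  81a + 27b + 9c + 3d + e = 294
  256a + 64b + 16c + 4d + e = 791
  625a + 125b + 25c + 5d + e = 1758
  1296a + 216b + 36c + 6d + e = 3429
Solving the system yields a = 2, b = 3, c = 5, d = 1, e = 3.
So q(n) = 2n⁴ + 3n³ + 5n² + n + 3.
The coefficient of n^2 is 5.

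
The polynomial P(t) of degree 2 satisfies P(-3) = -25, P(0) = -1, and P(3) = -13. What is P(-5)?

-61

Write P(t) = at^2 + bt + c. Substituting each data point gives a linear system:
  9a - 3b + c = -25
  c = -1
  9a + 3b + c = -13
Solving the system yields a = -2, b = 2, c = -1.
So P(t) = -2t² + 2t - 1.
Then P(-5) = -61.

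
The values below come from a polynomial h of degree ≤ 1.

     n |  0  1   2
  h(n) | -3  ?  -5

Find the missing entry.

-4

The 2 known points determine the degree-1 polynomial uniquely.
Write h(n) = an + b. Substituting each data point gives a linear system:
  b = -3
  2a + b = -5
Solving the system yields a = -1, b = -3.
So h(n) = -n - 3.
Then h(1) = -4.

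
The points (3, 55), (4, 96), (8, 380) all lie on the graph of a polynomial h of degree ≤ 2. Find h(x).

h(x) = 6x^2 - x + 4

Write h(x) = ax^2 + bx + c. Substituting each data point gives a linear system:
  9a + 3b + c = 55
  16a + 4b + c = 96
  64a + 8b + c = 380
Solving the system yields a = 6, b = -1, c = 4.
So h(x) = 6x^2 - x + 4.
Check: h(8) = 380. ✓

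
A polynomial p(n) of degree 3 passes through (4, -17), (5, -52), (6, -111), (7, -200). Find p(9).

-492

Write p(n) = an^3 + bn^2 + cn + d. Substituting each data point gives a linear system:
  64a + 16b + 4c + d = -17
  125a + 25b + 5c + d = -52
  216a + 36b + 6c + d = -111
  343a + 49b + 7c + d = -200
Solving the system yields a = -1, b = 3, c = -1, d = 3.
So p(n) = -n^3 + 3n^2 - n + 3.
Then p(9) = -492.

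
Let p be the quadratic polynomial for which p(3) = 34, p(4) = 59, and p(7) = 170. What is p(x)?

Using the Lagrange interpolation formula with nodes 3, 4, 7:
  L_0(x) = (x - 4)(x - 7) / 4
  L_1(x) = (x - 3)(x - 7) / -3
  L_2(x) = (x - 3)(x - 4) / 12
Then p(x) = 34·L_0(x) + 59·L_1(x) + 170·L_2(x).
Expanding and collecting terms gives p(x) = 3x^2 + 4x - 5.
Check: p(7) = 170. ✓

p(x) = 3x^2 + 4x - 5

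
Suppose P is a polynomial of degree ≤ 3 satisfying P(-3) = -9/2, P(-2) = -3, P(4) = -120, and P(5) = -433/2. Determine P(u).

Write P(u) = au^3 + bu^2 + cu + d. Substituting each data point gives a linear system:
  -27a + 9b - 3c + d = -9/2
  -8a + 4b - 2c + d = -3
  64a + 16b + 4c + d = -120
  125a + 25b + 5c + d = -433/2
Solving the system yields a = -1, b = -4, c = 1/2, d = 6.
So P(u) = -u³ - 4u² + (1/2)u + 6.
Check: P(5) = -433/2. ✓

P(u) = -u^3 - 4u^2 + (1/2)u + 6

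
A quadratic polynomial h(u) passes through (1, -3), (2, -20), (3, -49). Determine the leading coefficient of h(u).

Write h(u) = au^2 + bu + c. Substituting each data point gives a linear system:
  a + b + c = -3
  4a + 2b + c = -20
  9a + 3b + c = -49
Solving the system yields a = -6, b = 1, c = 2.
So h(u) = -6u^2 + u + 2.
The leading coefficient is -6.

-6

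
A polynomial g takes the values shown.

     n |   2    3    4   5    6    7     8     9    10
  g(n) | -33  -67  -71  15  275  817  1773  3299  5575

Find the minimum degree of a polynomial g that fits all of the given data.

Forward differences of the values at n = 2, 3, 4, 5, 6, 7, 8, 9, 10:
  g  : -33  -67  -71  15  275  817  1773  3299  5575
  Δ  : -34  -4  86  260  542  956  1526  2276
  Δ^2: 30  90  174  282  414  570  750
  Δ^3: 60  84  108  132  156  180
  Δ^4: 24  24  24  24  24
  Δ^5: 0  0  0  0
  Δ^6: 0  0  0
  Δ^7: 0  0
  Δ^8: 0
The fourth differences are constant (24) and nonzero, while all higher differences vanish, so the minimal degree is 4.

4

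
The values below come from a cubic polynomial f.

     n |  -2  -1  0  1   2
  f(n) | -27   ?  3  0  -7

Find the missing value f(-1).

On equispaced nodes a degree-3 polynomial has vanishing fourth forward difference, so
  f(-2) - 4·f(-1) + 6·f(0) - 4·f(1) + f(2) = 0.
Substituting the known values and solving for f(-1):
  -4·f(-1) = 16
  f(-1) = -4.

-4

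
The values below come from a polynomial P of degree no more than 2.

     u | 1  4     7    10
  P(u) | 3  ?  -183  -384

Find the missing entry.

-54

The 3 known points determine the degree-2 polynomial uniquely.
Write P(u) = au^2 + bu + c. Substituting each data point gives a linear system:
  a + b + c = 3
  49a + 7b + c = -183
  100a + 10b + c = -384
Solving the system yields a = -4, b = 1, c = 6.
So P(u) = -4u² + u + 6.
Then P(4) = -54.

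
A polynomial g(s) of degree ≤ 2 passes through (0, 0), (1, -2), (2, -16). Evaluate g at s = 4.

Write g(s) = as^2 + bs + c. Substituting each data point gives a linear system:
  c = 0
  a + b + c = -2
  4a + 2b + c = -16
Solving the system yields a = -6, b = 4, c = 0.
So g(s) = -6s² + 4s.
Then g(4) = -80.

-80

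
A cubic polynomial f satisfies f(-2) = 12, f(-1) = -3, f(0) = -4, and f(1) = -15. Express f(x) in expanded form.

f(x) = -4x^3 - 5x^2 - 2x - 4

Write f(x) = ax^3 + bx^2 + cx + d. Substituting each data point gives a linear system:
  -8a + 4b - 2c + d = 12
  -a + b - c + d = -3
  d = -4
  a + b + c + d = -15
Solving the system yields a = -4, b = -5, c = -2, d = -4.
So f(x) = -4x³ - 5x² - 2x - 4.
Check: f(-2) = 12. ✓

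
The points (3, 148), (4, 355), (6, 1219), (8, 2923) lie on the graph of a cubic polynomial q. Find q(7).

Using the Lagrange interpolation formula with nodes 3, 4, 6, 8:
  L_0(x) = (x - 4)(x - 6)(x - 8) / -15
  L_1(x) = (x - 3)(x - 6)(x - 8) / 8
  L_2(x) = (x - 3)(x - 4)(x - 8) / -12
  L_3(x) = (x - 3)(x - 4)(x - 6) / 40
Then q(x) = 148·L_0(x) + 355·L_1(x) + 1219·L_2(x) + 2923·L_3(x).
Expanding and collecting terms gives q(x) = 6x³ - 3x² + 6x - 5.
Evaluating at x = 7: q(7) = 1948.

1948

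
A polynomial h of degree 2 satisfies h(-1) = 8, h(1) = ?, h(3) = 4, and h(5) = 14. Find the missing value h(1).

2

On equispaced nodes a degree-2 polynomial has vanishing third forward difference, so
  - h(-1) + 3·h(1) - 3·h(3) + h(5) = 0.
Substituting the known values and solving for h(1):
  3·h(1) = 6
  h(1) = 2.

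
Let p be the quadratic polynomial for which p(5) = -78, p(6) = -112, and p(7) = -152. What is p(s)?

p(s) = -3s^2 - s + 2

Using the Lagrange interpolation formula with nodes 5, 6, 7:
  L_0(s) = (s - 6)(s - 7) / 2
  L_1(s) = (s - 5)(s - 7) / -1
  L_2(s) = (s - 5)(s - 6) / 2
Then p(s) = -78·L_0(s) - 112·L_1(s) - 152·L_2(s).
Expanding and collecting terms gives p(s) = -3s^2 - s + 2.
Check: p(5) = -78. ✓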